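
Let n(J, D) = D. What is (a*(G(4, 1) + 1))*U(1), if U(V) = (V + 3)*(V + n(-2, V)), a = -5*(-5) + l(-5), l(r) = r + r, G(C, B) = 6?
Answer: 840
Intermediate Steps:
l(r) = 2*r
a = 15 (a = -5*(-5) + 2*(-5) = 25 - 10 = 15)
U(V) = 2*V*(3 + V) (U(V) = (V + 3)*(V + V) = (3 + V)*(2*V) = 2*V*(3 + V))
(a*(G(4, 1) + 1))*U(1) = (15*(6 + 1))*(2*1*(3 + 1)) = (15*7)*(2*1*4) = 105*8 = 840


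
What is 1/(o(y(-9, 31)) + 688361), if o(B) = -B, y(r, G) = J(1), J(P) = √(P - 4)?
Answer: 688361/473840866324 + I*√3/473840866324 ≈ 1.4527e-6 + 3.6553e-12*I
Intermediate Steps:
J(P) = √(-4 + P)
y(r, G) = I*√3 (y(r, G) = √(-4 + 1) = √(-3) = I*√3)
1/(o(y(-9, 31)) + 688361) = 1/(-I*√3 + 688361) = 1/(688361 - I*√3)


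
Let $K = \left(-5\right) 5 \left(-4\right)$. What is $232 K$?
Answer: $23200$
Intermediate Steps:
$K = 100$ ($K = \left(-25\right) \left(-4\right) = 100$)
$232 K = 232 \cdot 100 = 23200$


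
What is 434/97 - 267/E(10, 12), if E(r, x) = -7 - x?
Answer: 34145/1843 ≈ 18.527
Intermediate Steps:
434/97 - 267/E(10, 12) = 434/97 - 267/(-7 - 1*12) = 434*(1/97) - 267/(-7 - 12) = 434/97 - 267/(-19) = 434/97 - 267*(-1/19) = 434/97 + 267/19 = 34145/1843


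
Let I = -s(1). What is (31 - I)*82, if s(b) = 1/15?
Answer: 38212/15 ≈ 2547.5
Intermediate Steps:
s(b) = 1/15
I = -1/15 (I = -1*1/15 = -1/15 ≈ -0.066667)
(31 - I)*82 = (31 - 1*(-1/15))*82 = (31 + 1/15)*82 = (466/15)*82 = 38212/15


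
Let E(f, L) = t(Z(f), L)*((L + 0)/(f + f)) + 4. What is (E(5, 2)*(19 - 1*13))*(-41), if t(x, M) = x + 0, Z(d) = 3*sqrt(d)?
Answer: -984 - 738*sqrt(5)/5 ≈ -1314.0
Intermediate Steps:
t(x, M) = x
E(f, L) = 4 + 3*L/(2*sqrt(f)) (E(f, L) = (3*sqrt(f))*((L + 0)/(f + f)) + 4 = (3*sqrt(f))*(L/((2*f))) + 4 = (3*sqrt(f))*(L*(1/(2*f))) + 4 = (3*sqrt(f))*(L/(2*f)) + 4 = 3*L/(2*sqrt(f)) + 4 = 4 + 3*L/(2*sqrt(f)))
(E(5, 2)*(19 - 1*13))*(-41) = ((4 + (3/2)*2/sqrt(5))*(19 - 1*13))*(-41) = ((4 + (3/2)*2*(sqrt(5)/5))*(19 - 13))*(-41) = ((4 + 3*sqrt(5)/5)*6)*(-41) = (24 + 18*sqrt(5)/5)*(-41) = -984 - 738*sqrt(5)/5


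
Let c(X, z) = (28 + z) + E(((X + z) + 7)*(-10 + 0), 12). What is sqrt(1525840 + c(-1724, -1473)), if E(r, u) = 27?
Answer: sqrt(1524422) ≈ 1234.7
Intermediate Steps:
c(X, z) = 55 + z (c(X, z) = (28 + z) + 27 = 55 + z)
sqrt(1525840 + c(-1724, -1473)) = sqrt(1525840 + (55 - 1473)) = sqrt(1525840 - 1418) = sqrt(1524422)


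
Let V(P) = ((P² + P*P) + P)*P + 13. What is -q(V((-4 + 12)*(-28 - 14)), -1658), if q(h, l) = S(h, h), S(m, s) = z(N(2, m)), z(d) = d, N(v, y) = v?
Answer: -2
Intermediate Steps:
S(m, s) = 2
V(P) = 13 + P*(P + 2*P²) (V(P) = ((P² + P²) + P)*P + 13 = (2*P² + P)*P + 13 = (P + 2*P²)*P + 13 = P*(P + 2*P²) + 13 = 13 + P*(P + 2*P²))
q(h, l) = 2
-q(V((-4 + 12)*(-28 - 14)), -1658) = -1*2 = -2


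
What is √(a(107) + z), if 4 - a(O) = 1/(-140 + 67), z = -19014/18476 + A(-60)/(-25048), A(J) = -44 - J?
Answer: √13843140137097610/68111774 ≈ 1.7274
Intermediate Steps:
z = -960803/933038 (z = -19014/18476 + (-44 - 1*(-60))/(-25048) = -19014*1/18476 + (-44 + 60)*(-1/25048) = -9507/9238 + 16*(-1/25048) = -9507/9238 - 2/3131 = -960803/933038 ≈ -1.0298)
a(O) = 293/73 (a(O) = 4 - 1/(-140 + 67) = 4 - 1/(-73) = 4 - 1*(-1/73) = 4 + 1/73 = 293/73)
√(a(107) + z) = √(293/73 - 960803/933038) = √(203241515/68111774) = √13843140137097610/68111774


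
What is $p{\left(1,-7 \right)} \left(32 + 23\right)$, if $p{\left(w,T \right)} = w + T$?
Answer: $-330$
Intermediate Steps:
$p{\left(w,T \right)} = T + w$
$p{\left(1,-7 \right)} \left(32 + 23\right) = \left(-7 + 1\right) \left(32 + 23\right) = \left(-6\right) 55 = -330$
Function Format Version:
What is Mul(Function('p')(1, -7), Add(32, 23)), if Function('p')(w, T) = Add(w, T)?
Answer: -330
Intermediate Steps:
Function('p')(w, T) = Add(T, w)
Mul(Function('p')(1, -7), Add(32, 23)) = Mul(Add(-7, 1), Add(32, 23)) = Mul(-6, 55) = -330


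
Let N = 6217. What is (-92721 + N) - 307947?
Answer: -394451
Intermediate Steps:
(-92721 + N) - 307947 = (-92721 + 6217) - 307947 = -86504 - 307947 = -394451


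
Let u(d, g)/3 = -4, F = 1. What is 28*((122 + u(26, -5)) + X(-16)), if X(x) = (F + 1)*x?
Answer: 2184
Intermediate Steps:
X(x) = 2*x (X(x) = (1 + 1)*x = 2*x)
u(d, g) = -12 (u(d, g) = 3*(-4) = -12)
28*((122 + u(26, -5)) + X(-16)) = 28*((122 - 12) + 2*(-16)) = 28*(110 - 32) = 28*78 = 2184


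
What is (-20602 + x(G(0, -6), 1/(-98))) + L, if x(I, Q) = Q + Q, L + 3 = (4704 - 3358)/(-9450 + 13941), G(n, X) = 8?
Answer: -4534254232/220059 ≈ -20605.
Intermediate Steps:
L = -12127/4491 (L = -3 + (4704 - 3358)/(-9450 + 13941) = -3 + 1346/4491 = -12127/4491 ≈ -2.7003)
x(I, Q) = 2*Q
(-20602 + x(G(0, -6), 1/(-98))) + L = (-20602 + 2/(-98)) - 12127/4491 = (-20602 + 2*(-1/98)) - 12127/4491 = (-20602 - 1/49) - 12127/4491 = -1009499/49 - 12127/4491 = -4534254232/220059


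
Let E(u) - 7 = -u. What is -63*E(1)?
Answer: -378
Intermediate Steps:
E(u) = 7 - u
-63*E(1) = -63*(7 - 1*1) = -63*(7 - 1) = -63*6 = -378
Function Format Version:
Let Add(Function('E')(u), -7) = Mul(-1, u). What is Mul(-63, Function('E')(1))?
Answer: -378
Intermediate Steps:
Function('E')(u) = Add(7, Mul(-1, u))
Mul(-63, Function('E')(1)) = Mul(-63, Add(7, Mul(-1, 1))) = Mul(-63, Add(7, -1)) = Mul(-63, 6) = -378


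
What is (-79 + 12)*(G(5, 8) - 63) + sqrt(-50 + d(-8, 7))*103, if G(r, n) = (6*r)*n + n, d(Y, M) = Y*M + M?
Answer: -12395 + 309*I*sqrt(11) ≈ -12395.0 + 1024.8*I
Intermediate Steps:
d(Y, M) = M + M*Y (d(Y, M) = M*Y + M = M + M*Y)
G(r, n) = n + 6*n*r (G(r, n) = 6*n*r + n = n + 6*n*r)
(-79 + 12)*(G(5, 8) - 63) + sqrt(-50 + d(-8, 7))*103 = (-79 + 12)*(8*(1 + 6*5) - 63) + sqrt(-50 + 7*(1 - 8))*103 = -67*(8*(1 + 30) - 63) + sqrt(-50 + 7*(-7))*103 = -67*(8*31 - 63) + sqrt(-50 - 49)*103 = -67*(248 - 63) + sqrt(-99)*103 = -67*185 + (3*I*sqrt(11))*103 = -12395 + 309*I*sqrt(11)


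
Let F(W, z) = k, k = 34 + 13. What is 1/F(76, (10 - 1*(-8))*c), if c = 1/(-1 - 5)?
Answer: 1/47 ≈ 0.021277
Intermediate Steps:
c = -⅙ (c = 1/(-6) = -⅙ ≈ -0.16667)
k = 47
F(W, z) = 47
1/F(76, (10 - 1*(-8))*c) = 1/47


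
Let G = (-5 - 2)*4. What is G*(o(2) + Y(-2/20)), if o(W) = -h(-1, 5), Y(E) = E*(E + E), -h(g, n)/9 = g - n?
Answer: 37786/25 ≈ 1511.4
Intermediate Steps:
G = -28 (G = -7*4 = -28)
h(g, n) = -9*g + 9*n (h(g, n) = -9*(g - n) = -9*g + 9*n)
Y(E) = 2*E**2 (Y(E) = E*(2*E) = 2*E**2)
o(W) = -54 (o(W) = -(-9*(-1) + 9*5) = -(9 + 45) = -1*54 = -54)
G*(o(2) + Y(-2/20)) = -28*(-54 + 2*(-2/20)**2) = -28*(-54 + 2*(-2*1/20)**2) = -28*(-54 + 2*(-1/10)**2) = -28*(-54 + 2*(1/100)) = -28*(-54 + 1/50) = -28*(-2699/50) = 37786/25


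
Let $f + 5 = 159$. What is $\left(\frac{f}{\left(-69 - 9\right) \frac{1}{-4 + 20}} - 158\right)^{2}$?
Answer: $\frac{54671236}{1521} \approx 35944.0$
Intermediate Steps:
$f = 154$ ($f = -5 + 159 = 154$)
$\left(\frac{f}{\left(-69 - 9\right) \frac{1}{-4 + 20}} - 158\right)^{2} = \left(\frac{154}{\left(-69 - 9\right) \frac{1}{-4 + 20}} - 158\right)^{2} = \left(\frac{154}{\left(-78\right) \frac{1}{16}} - 158\right)^{2} = \left(\frac{154}{- \frac{39}{8}} - 158\right)^{2} = \left(154 \left(- \frac{8}{39}\right) - 158\right)^{2} = \left(- \frac{1232}{39} - 158\right)^{2} = \left(- \frac{7394}{39}\right)^{2} = \frac{54671236}{1521}$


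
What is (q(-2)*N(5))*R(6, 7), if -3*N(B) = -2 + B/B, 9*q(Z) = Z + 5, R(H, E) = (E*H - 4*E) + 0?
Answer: 14/9 ≈ 1.5556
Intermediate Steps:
R(H, E) = -4*E + E*H (R(H, E) = (-4*E + E*H) + 0 = -4*E + E*H)
q(Z) = 5/9 + Z/9 (q(Z) = (Z + 5)/9 = (5 + Z)/9 = 5/9 + Z/9)
N(B) = 1/3 (N(B) = -(-2 + B/B)/3 = -(-2 + 1)/3 = -1/3*(-1) = 1/3)
(q(-2)*N(5))*R(6, 7) = ((5/9 + (1/9)*(-2))*(1/3))*(7*(-4 + 6)) = ((5/9 - 2/9)*(1/3))*(7*2) = ((1/3)*(1/3))*14 = (1/9)*14 = 14/9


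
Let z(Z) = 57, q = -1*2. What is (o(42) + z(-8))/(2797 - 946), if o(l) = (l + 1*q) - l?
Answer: 55/1851 ≈ 0.029714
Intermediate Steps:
q = -2
o(l) = -2 (o(l) = (l + 1*(-2)) - l = (l - 2) - l = (-2 + l) - l = -2)
(o(42) + z(-8))/(2797 - 946) = (-2 + 57)/(2797 - 946) = 55/1851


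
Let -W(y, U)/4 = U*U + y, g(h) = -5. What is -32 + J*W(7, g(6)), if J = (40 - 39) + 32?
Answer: -4256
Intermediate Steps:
W(y, U) = -4*y - 4*U² (W(y, U) = -4*(U*U + y) = -4*(U² + y) = -4*(y + U²) = -4*y - 4*U²)
J = 33 (J = 1 + 32 = 33)
-32 + J*W(7, g(6)) = -32 + 33*(-4*7 - 4*(-5)²) = -32 + 33*(-28 - 4*25) = -32 + 33*(-28 - 100) = -32 + 33*(-128) = -32 - 4224 = -4256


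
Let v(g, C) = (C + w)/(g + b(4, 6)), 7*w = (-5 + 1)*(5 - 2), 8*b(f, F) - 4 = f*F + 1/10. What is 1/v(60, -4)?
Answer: -35567/3200 ≈ -11.115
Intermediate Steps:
b(f, F) = 41/80 + F*f/8 (b(f, F) = ½ + (f*F + 1/10)/8 = ½ + (F*f + ⅒)/8 = ½ + (⅒ + F*f)/8 = ½ + (1/80 + F*f/8) = 41/80 + F*f/8)
w = -12/7 (w = ((-5 + 1)*(5 - 2))/7 = (-4*3)/7 = (⅐)*(-12) = -12/7 ≈ -1.7143)
v(g, C) = (-12/7 + C)/(281/80 + g) (v(g, C) = (C - 12/7)/(g + (41/80 + (⅛)*6*4)) = (-12/7 + C)/(g + (41/80 + 3)) = (-12/7 + C)/(g + 281/80) = (-12/7 + C)/(281/80 + g))
1/v(60, -4) = 1/(80*(-12 + 7*(-4))/(7*(281 + 80*60))) = 1/(80*(-12 - 28)/(7*(281 + 4800))) = 1/((80/7)*(-40)/5081) = 1/((80/7)*(1/5081)*(-40)) = 1/(-3200/35567) = -35567/3200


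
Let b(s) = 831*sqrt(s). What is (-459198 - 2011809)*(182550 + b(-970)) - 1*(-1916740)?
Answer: -451080411110 - 2053406817*I*sqrt(970) ≈ -4.5108e+11 - 6.3953e+10*I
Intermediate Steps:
(-459198 - 2011809)*(182550 + b(-970)) - 1*(-1916740) = (-459198 - 2011809)*(182550 + 831*sqrt(-970)) - 1*(-1916740) = -2471007*(182550 + 831*(I*sqrt(970))) + 1916740 = -2471007*(182550 + 831*I*sqrt(970)) + 1916740 = (-451082327850 - 2053406817*I*sqrt(970)) + 1916740 = -451080411110 - 2053406817*I*sqrt(970)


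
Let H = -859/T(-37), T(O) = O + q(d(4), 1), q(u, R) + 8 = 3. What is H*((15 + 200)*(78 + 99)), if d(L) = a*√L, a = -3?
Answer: 10896415/14 ≈ 7.7832e+5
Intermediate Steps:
d(L) = -3*√L
q(u, R) = -5 (q(u, R) = -8 + 3 = -5)
T(O) = -5 + O (T(O) = O - 5 = -5 + O)
H = 859/42 (H = -859/(-5 - 37) = -859/(-42) = -859*(-1/42) = 859/42 ≈ 20.452)
H*((15 + 200)*(78 + 99)) = 859*((15 + 200)*(78 + 99))/42 = 859*(215*177)/42 = (859/42)*38055 = 10896415/14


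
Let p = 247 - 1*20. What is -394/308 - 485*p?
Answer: -16954827/154 ≈ -1.1010e+5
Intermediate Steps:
p = 227 (p = 247 - 20 = 227)
-394/308 - 485*p = -394/308 - 485*227 = -394*1/308 - 110095 = -197/154 - 110095 = -16954827/154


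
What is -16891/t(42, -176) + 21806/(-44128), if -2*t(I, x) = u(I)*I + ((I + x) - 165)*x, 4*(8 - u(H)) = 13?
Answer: 338862855/2330995408 ≈ 0.14537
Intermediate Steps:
u(H) = 19/4 (u(H) = 8 - ¼*13 = 8 - 13/4 = 19/4)
t(I, x) = -19*I/8 - x*(-165 + I + x)/2 (t(I, x) = -(19*I/4 + ((I + x) - 165)*x)/2 = -(19*I/4 + (-165 + I + x)*x)/2 = -(19*I/4 + x*(-165 + I + x))/2 = -19*I/8 - x*(-165 + I + x)/2)
-16891/t(42, -176) + 21806/(-44128) = -16891/(-19/8*42 - ½*(-176)² + (165/2)*(-176) - ½*42*(-176)) + 21806/(-44128) = -16891/(-399/4 - ½*30976 - 14520 + 3696) + 21806*(-1/44128) = -16891/(-399/4 - 15488 - 14520 + 3696) - 10903/22064 = -16891/(-105647/4) - 10903/22064 = -16891*(-4/105647) - 10903/22064 = 67564/105647 - 10903/22064 = 338862855/2330995408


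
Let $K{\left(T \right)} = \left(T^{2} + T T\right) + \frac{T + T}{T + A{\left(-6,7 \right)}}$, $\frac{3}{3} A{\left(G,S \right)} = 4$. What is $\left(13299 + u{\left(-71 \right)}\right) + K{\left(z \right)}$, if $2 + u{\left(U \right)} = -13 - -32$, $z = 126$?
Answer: $\frac{2929546}{65} \approx 45070.0$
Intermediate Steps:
$A{\left(G,S \right)} = 4$
$u{\left(U \right)} = 17$ ($u{\left(U \right)} = -2 - -19 = -2 + \left(-13 + 32\right) = -2 + 19 = 17$)
$K{\left(T \right)} = 2 T^{2} + \frac{2 T}{4 + T}$ ($K{\left(T \right)} = \left(T^{2} + T T\right) + \frac{T + T}{T + 4} = \left(T^{2} + T^{2}\right) + \frac{2 T}{4 + T} = 2 T^{2} + \frac{2 T}{4 + T}$)
$\left(13299 + u{\left(-71 \right)}\right) + K{\left(z \right)} = \left(13299 + 17\right) + 2 \cdot 126 \frac{1}{4 + 126} \left(1 + 126^{2} + 4 \cdot 126\right) = 13316 + 2 \cdot 126 \cdot \frac{1}{130} \left(1 + 15876 + 504\right) = 13316 + 2 \cdot 126 \cdot \frac{1}{130} \cdot 16381 = 13316 + \frac{2064006}{65} = \frac{2929546}{65}$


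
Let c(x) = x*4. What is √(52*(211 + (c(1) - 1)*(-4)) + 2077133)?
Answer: 61*√561 ≈ 1444.8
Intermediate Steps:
c(x) = 4*x
√(52*(211 + (c(1) - 1)*(-4)) + 2077133) = √(52*(211 + (4*1 - 1)*(-4)) + 2077133) = √(52*(211 + (4 - 1)*(-4)) + 2077133) = √(52*(211 + 3*(-4)) + 2077133) = √(52*(211 - 12) + 2077133) = √(52*199 + 2077133) = √(10348 + 2077133) = √2087481 = 61*√561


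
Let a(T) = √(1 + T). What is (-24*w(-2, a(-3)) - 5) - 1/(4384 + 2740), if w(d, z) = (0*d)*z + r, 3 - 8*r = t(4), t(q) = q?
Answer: -14249/7124 ≈ -2.0001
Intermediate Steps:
r = -⅛ (r = 3/8 - ⅛*4 = 3/8 - ½ = -⅛ ≈ -0.12500)
w(d, z) = -⅛ (w(d, z) = (0*d)*z - ⅛ = 0*z - ⅛ = 0 - ⅛ = -⅛)
(-24*w(-2, a(-3)) - 5) - 1/(4384 + 2740) = (-24*(-⅛) - 5) - 1/(4384 + 2740) = (3 - 5) - 1/7124 = -2 - 1*1/7124 = -2 - 1/7124 = -14249/7124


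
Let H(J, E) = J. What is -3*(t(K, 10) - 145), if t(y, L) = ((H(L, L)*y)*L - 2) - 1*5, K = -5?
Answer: 1956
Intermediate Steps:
t(y, L) = -7 + y*L**2 (t(y, L) = ((L*y)*L - 2) - 1*5 = (y*L**2 - 2) - 5 = (-2 + y*L**2) - 5 = -7 + y*L**2)
-3*(t(K, 10) - 145) = -3*((-7 - 5*10**2) - 145) = -3*((-7 - 5*100) - 145) = -3*((-7 - 500) - 145) = -3*(-507 - 145) = -3*(-652) = 1956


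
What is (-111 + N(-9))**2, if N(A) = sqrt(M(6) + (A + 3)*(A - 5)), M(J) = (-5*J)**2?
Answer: 13305 - 444*sqrt(246) ≈ 6341.1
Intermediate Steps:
M(J) = 25*J**2
N(A) = sqrt(900 + (-5 + A)*(3 + A)) (N(A) = sqrt(25*6**2 + (A + 3)*(A - 5)) = sqrt(25*36 + (3 + A)*(-5 + A)) = sqrt(900 + (-5 + A)*(3 + A)))
(-111 + N(-9))**2 = (-111 + sqrt(885 + (-9)**2 - 2*(-9)))**2 = (-111 + sqrt(885 + 81 + 18))**2 = (-111 + sqrt(984))**2 = (-111 + 2*sqrt(246))**2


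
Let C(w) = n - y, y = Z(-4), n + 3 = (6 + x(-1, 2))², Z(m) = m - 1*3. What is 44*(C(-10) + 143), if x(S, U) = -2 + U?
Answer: 8052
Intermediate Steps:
Z(m) = -3 + m (Z(m) = m - 3 = -3 + m)
n = 33 (n = -3 + (6 + (-2 + 2))² = -3 + (6 + 0)² = -3 + 6² = -3 + 36 = 33)
y = -7 (y = -3 - 4 = -7)
C(w) = 40 (C(w) = 33 - 1*(-7) = 33 + 7 = 40)
44*(C(-10) + 143) = 44*(40 + 143) = 44*183 = 8052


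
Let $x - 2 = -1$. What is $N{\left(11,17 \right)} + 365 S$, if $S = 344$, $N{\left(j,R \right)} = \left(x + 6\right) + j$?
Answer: $125578$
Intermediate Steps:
$x = 1$ ($x = 2 - 1 = 1$)
$N{\left(j,R \right)} = 7 + j$ ($N{\left(j,R \right)} = \left(1 + 6\right) + j = 7 + j$)
$N{\left(11,17 \right)} + 365 S = \left(7 + 11\right) + 365 \cdot 344 = 18 + 125560 = 125578$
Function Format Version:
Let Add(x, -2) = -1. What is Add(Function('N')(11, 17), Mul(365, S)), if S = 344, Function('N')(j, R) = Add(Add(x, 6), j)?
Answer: 125578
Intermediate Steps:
x = 1 (x = Add(2, -1) = 1)
Function('N')(j, R) = Add(7, j) (Function('N')(j, R) = Add(Add(1, 6), j) = Add(7, j))
Add(Function('N')(11, 17), Mul(365, S)) = Add(Add(7, 11), Mul(365, 344)) = Add(18, 125560) = 125578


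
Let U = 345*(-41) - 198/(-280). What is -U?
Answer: 1980201/140 ≈ 14144.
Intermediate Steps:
U = -1980201/140 (U = -14145 - 198*(-1/280) = -14145 + 99/140 = -1980201/140 ≈ -14144.)
-U = -1*(-1980201/140) = 1980201/140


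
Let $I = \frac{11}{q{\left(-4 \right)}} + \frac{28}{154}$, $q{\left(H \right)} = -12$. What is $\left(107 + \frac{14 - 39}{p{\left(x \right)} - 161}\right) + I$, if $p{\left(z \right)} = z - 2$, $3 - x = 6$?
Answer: $\frac{1165891}{10956} \approx 106.42$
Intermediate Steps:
$x = -3$ ($x = 3 - 6 = -3$)
$p{\left(z \right)} = -2 + z$
$I = - \frac{97}{132}$ ($I = \frac{11}{-12} + \frac{28}{154} = 11 \left(- \frac{1}{12}\right) + 28 \cdot \frac{1}{154} = - \frac{11}{12} + \frac{2}{11} = - \frac{97}{132} \approx -0.73485$)
$\left(107 + \frac{14 - 39}{p{\left(x \right)} - 161}\right) + I = \left(107 + \frac{14 - 39}{\left(-2 - 3\right) - 161}\right) - \frac{97}{132} = \left(107 - \frac{25}{-5 - 161}\right) - \frac{97}{132} = \left(107 - \frac{25}{-166}\right) - \frac{97}{132} = \left(107 - - \frac{25}{166}\right) - \frac{97}{132} = \left(107 + \frac{25}{166}\right) - \frac{97}{132} = \frac{17787}{166} - \frac{97}{132} = \frac{1165891}{10956}$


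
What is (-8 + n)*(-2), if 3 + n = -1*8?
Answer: 38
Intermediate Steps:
n = -11 (n = -3 - 1*8 = -3 - 8 = -11)
(-8 + n)*(-2) = (-8 - 11)*(-2) = -19*(-2) = 38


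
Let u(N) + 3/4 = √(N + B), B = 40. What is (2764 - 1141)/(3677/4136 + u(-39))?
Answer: 6712728/4711 ≈ 1424.9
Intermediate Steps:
u(N) = -¾ + √(40 + N) (u(N) = -¾ + √(N + 40) = -¾ + √(40 + N))
(2764 - 1141)/(3677/4136 + u(-39)) = (2764 - 1141)/(3677/4136 + (-¾ + √(40 - 39))) = 1623/(3677*(1/4136) + (-¾ + √1)) = 1623/(3677/4136 + (-¾ + 1)) = 1623/(3677/4136 + ¼) = 1623/(4711/4136) = 1623*(4136/4711) = 6712728/4711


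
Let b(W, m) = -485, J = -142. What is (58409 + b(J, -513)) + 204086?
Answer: 262010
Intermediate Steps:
(58409 + b(J, -513)) + 204086 = (58409 - 485) + 204086 = 57924 + 204086 = 262010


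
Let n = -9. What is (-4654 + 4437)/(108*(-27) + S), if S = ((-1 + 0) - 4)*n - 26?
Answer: 217/2897 ≈ 0.074905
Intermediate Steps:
S = 19 (S = ((-1 + 0) - 4)*(-9) - 26 = (-1 - 4)*(-9) - 26 = -5*(-9) - 26 = 45 - 26 = 19)
(-4654 + 4437)/(108*(-27) + S) = (-4654 + 4437)/(108*(-27) + 19) = -217/(-2916 + 19) = -217/(-2897) = -217*(-1/2897) = 217/2897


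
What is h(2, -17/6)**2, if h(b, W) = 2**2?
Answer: 16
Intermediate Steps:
h(b, W) = 4
h(2, -17/6)**2 = 4**2 = 16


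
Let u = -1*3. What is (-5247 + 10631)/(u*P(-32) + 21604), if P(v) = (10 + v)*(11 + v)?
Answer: 2692/10109 ≈ 0.26630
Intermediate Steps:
u = -3
(-5247 + 10631)/(u*P(-32) + 21604) = (-5247 + 10631)/(-3*(110 + (-32)² + 21*(-32)) + 21604) = 5384/(-3*(110 + 1024 - 672) + 21604) = 5384/(-3*462 + 21604) = 5384/(-1386 + 21604) = 5384/20218 = 5384*(1/20218) = 2692/10109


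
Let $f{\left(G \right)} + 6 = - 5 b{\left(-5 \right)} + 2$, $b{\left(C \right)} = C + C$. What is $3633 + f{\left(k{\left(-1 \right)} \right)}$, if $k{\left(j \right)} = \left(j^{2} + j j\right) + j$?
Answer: $3679$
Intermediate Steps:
$k{\left(j \right)} = j + 2 j^{2}$ ($k{\left(j \right)} = \left(j^{2} + j^{2}\right) + j = 2 j^{2} + j = j + 2 j^{2}$)
$b{\left(C \right)} = 2 C$
$f{\left(G \right)} = 46$ ($f{\left(G \right)} = -6 - \left(-2 + 5 \cdot 2 \left(-5\right)\right) = -6 + \left(\left(-5\right) \left(-10\right) + 2\right) = -6 + \left(50 + 2\right) = -6 + 52 = 46$)
$3633 + f{\left(k{\left(-1 \right)} \right)} = 3633 + 46 = 3679$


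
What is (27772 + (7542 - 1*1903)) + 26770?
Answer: 60181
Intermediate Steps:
(27772 + (7542 - 1*1903)) + 26770 = (27772 + (7542 - 1903)) + 26770 = (27772 + 5639) + 26770 = 33411 + 26770 = 60181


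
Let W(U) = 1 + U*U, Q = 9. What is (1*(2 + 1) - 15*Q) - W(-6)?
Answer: -169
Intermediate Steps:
W(U) = 1 + U**2
(1*(2 + 1) - 15*Q) - W(-6) = (1*(2 + 1) - 15*9) - (1 + (-6)**2) = (1*3 - 135) - (1 + 36) = (3 - 135) - 1*37 = -132 - 37 = -169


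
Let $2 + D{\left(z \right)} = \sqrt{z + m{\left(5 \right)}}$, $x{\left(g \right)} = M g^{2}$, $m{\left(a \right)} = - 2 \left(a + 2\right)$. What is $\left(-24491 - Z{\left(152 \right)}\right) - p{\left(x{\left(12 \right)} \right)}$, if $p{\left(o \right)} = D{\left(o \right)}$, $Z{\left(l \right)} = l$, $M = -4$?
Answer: $-24641 - i \sqrt{590} \approx -24641.0 - 24.29 i$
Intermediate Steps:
$m{\left(a \right)} = -4 - 2 a$ ($m{\left(a \right)} = - 2 \left(2 + a\right) = -4 - 2 a$)
$x{\left(g \right)} = - 4 g^{2}$
$D{\left(z \right)} = -2 + \sqrt{-14 + z}$ ($D{\left(z \right)} = -2 + \sqrt{z - 14} = -2 + \sqrt{-14 + z}$)
$p{\left(o \right)} = -2 + \sqrt{-14 + o}$
$\left(-24491 - Z{\left(152 \right)}\right) - p{\left(x{\left(12 \right)} \right)} = \left(-24491 - 152\right) - \left(-2 + \sqrt{-14 - 4 \cdot 12^{2}}\right) = \left(-24491 - 152\right) - \left(-2 + \sqrt{-14 - 576}\right) = -24643 - \left(-2 + \sqrt{-14 - 576}\right) = -24643 - \left(-2 + \sqrt{-590}\right) = -24643 - \left(-2 + i \sqrt{590}\right) = -24643 + \left(2 - i \sqrt{590}\right) = -24641 - i \sqrt{590}$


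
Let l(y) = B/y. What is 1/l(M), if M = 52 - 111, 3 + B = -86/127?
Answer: 7493/467 ≈ 16.045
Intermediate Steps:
B = -467/127 (B = -3 - 86/127 = -467/127 ≈ -3.6772)
M = -59
l(y) = -467/(127*y)
1/l(M) = 1/(-467/127/(-59)) = 1/(-467/127*(-1/59)) = 1/(467/7493) = 7493/467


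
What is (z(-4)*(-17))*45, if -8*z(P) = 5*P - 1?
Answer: -16065/8 ≈ -2008.1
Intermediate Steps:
z(P) = ⅛ - 5*P/8 (z(P) = -(5*P - 1)/8 = -(-1 + 5*P)/8 = ⅛ - 5*P/8)
(z(-4)*(-17))*45 = ((⅛ - 5/8*(-4))*(-17))*45 = ((⅛ + 5/2)*(-17))*45 = ((21/8)*(-17))*45 = -357/8*45 = -16065/8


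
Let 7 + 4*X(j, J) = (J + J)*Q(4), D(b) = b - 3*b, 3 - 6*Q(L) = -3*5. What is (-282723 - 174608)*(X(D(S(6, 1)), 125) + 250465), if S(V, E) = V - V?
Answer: -458521432593/4 ≈ -1.1463e+11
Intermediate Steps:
Q(L) = 3 (Q(L) = ½ - (-1)*5/2 = ½ - ⅙*(-15) = ½ + 5/2 = 3)
S(V, E) = 0
D(b) = -2*b
X(j, J) = -7/4 + 3*J/2 (X(j, J) = -7/4 + ((J + J)*3)/4 = -7/4 + ((2*J)*3)/4 = -7/4 + (6*J)/4 = -7/4 + 3*J/2)
(-282723 - 174608)*(X(D(S(6, 1)), 125) + 250465) = (-282723 - 174608)*((-7/4 + (3/2)*125) + 250465) = -457331*((-7/4 + 375/2) + 250465) = -457331*(743/4 + 250465) = -457331*1002603/4 = -458521432593/4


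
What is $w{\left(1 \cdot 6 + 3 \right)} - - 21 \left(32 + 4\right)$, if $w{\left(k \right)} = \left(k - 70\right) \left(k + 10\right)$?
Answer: $-403$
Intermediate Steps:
$w{\left(k \right)} = \left(-70 + k\right) \left(10 + k\right)$
$w{\left(1 \cdot 6 + 3 \right)} - - 21 \left(32 + 4\right) = \left(-700 + \left(1 \cdot 6 + 3\right)^{2} - 60 \left(1 \cdot 6 + 3\right)\right) - - 21 \left(32 + 4\right) = \left(-700 + \left(6 + 3\right)^{2} - 60 \left(6 + 3\right)\right) - \left(-21\right) 36 = \left(-700 + 9^{2} - 540\right) - -756 = \left(-700 + 81 - 540\right) + 756 = -1159 + 756 = -403$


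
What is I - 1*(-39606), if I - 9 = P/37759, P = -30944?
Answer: 1495791841/37759 ≈ 39614.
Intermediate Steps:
I = 308887/37759 (I = 9 - 30944/37759 = 308887/37759 ≈ 8.1805)
I - 1*(-39606) = 308887/37759 - 1*(-39606) = 308887/37759 + 39606 = 1495791841/37759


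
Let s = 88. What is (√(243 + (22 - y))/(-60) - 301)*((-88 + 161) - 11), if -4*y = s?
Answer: -18662 - 31*√287/30 ≈ -18680.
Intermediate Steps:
y = -22 (y = -¼*88 = -22)
(√(243 + (22 - y))/(-60) - 301)*((-88 + 161) - 11) = (√(243 + (22 - 1*(-22)))/(-60) - 301)*((-88 + 161) - 11) = (√(243 + (22 + 22))*(-1/60) - 301)*(73 - 11) = (√(243 + 44)*(-1/60) - 301)*62 = (√287*(-1/60) - 301)*62 = (-√287/60 - 301)*62 = (-301 - √287/60)*62 = -18662 - 31*√287/30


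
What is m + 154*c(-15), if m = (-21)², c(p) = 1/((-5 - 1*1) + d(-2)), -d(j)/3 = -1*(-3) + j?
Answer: 3815/9 ≈ 423.89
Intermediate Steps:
d(j) = -9 - 3*j (d(j) = -3*(-1*(-3) + j) = -3*(3 + j) = -9 - 3*j)
c(p) = -⅑ (c(p) = 1/((-5 - 1*1) + (-9 - 3*(-2))) = 1/((-5 - 1) + (-9 + 6)) = 1/(-6 - 3) = 1/(-9) = -⅑)
m = 441
m + 154*c(-15) = 441 + 154*(-⅑) = 441 - 154/9 = 3815/9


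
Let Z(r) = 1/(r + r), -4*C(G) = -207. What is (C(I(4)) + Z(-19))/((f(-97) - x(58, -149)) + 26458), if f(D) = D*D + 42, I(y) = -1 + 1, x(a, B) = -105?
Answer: 3931/2737064 ≈ 0.0014362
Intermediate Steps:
I(y) = 0
C(G) = 207/4 (C(G) = -1/4*(-207) = 207/4)
Z(r) = 1/(2*r)
f(D) = 42 + D**2 (f(D) = D**2 + 42 = 42 + D**2)
(C(I(4)) + Z(-19))/((f(-97) - x(58, -149)) + 26458) = (207/4 + (1/2)/(-19))/(((42 + (-97)**2) - 1*(-105)) + 26458) = (207/4 + (1/2)*(-1/19))/(((42 + 9409) + 105) + 26458) = (207/4 - 1/38)/((9451 + 105) + 26458) = 3931/(76*(9556 + 26458)) = (3931/76)/36014 = (3931/76)*(1/36014) = 3931/2737064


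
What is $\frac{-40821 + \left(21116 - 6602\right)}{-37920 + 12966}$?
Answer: $\frac{8769}{8318} \approx 1.0542$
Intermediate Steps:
$\frac{-40821 + \left(21116 - 6602\right)}{-37920 + 12966} = \frac{-40821 + \left(21116 - 6602\right)}{-24954} = \left(-40821 + 14514\right) \left(- \frac{1}{24954}\right) = \left(-26307\right) \left(- \frac{1}{24954}\right) = \frac{8769}{8318}$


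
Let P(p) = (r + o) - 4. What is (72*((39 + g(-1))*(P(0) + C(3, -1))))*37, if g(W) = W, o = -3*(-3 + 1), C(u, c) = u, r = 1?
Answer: 607392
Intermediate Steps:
o = 6 (o = -3*(-2) = 6)
P(p) = 3 (P(p) = (1 + 6) - 4 = 7 - 4 = 3)
(72*((39 + g(-1))*(P(0) + C(3, -1))))*37 = (72*((39 - 1)*(3 + 3)))*37 = (72*(38*6))*37 = (72*228)*37 = 16416*37 = 607392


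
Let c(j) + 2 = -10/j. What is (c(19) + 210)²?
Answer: 15539364/361 ≈ 43045.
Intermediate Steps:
c(j) = -2 - 10/j
(c(19) + 210)² = ((-2 - 10/19) + 210)² = (-48/19 + 210)² = (3942/19)² = 15539364/361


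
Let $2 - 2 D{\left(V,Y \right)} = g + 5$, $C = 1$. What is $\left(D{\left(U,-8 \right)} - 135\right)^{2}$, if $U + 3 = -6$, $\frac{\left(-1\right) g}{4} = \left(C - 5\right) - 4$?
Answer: $\frac{93025}{4} \approx 23256.0$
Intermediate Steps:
$g = 32$ ($g = - 4 \left(\left(1 - 5\right) - 4\right) = - 4 \left(-4 - 4\right) = \left(-4\right) \left(-8\right) = 32$)
$U = -9$ ($U = -3 - 6 = -9$)
$D{\left(V,Y \right)} = - \frac{35}{2}$ ($D{\left(V,Y \right)} = 1 - \frac{32 + 5}{2} = 1 - \frac{37}{2} = - \frac{35}{2}$)
$\left(D{\left(U,-8 \right)} - 135\right)^{2} = \left(- \frac{35}{2} - 135\right)^{2} = \left(- \frac{305}{2}\right)^{2} = \frac{93025}{4}$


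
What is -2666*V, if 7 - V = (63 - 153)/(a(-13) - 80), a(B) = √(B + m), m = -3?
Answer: -6283762/401 + 59985*I/401 ≈ -15670.0 + 149.59*I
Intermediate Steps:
a(B) = √(-3 + B) (a(B) = √(B - 3) = √(-3 + B))
V = 7 + 45*(-80 - 4*I)/3208 (V = 7 - (63 - 153)/(√(-3 - 13) - 80) = 7 - (-90)/(√(-16) - 80) = 7 - (-90)/(4*I - 80) = 7 - (-90)/(-80 + 4*I) = 7 - (-90)*(-80 - 4*I)/6416 = 7 - (-45)*(-80 - 4*I)/3208 = 7 + 45*(-80 - 4*I)/3208 ≈ 5.8778 - 0.05611*I)
-2666*V = -2666*(2357/401 - 45*I/802) = -6283762/401 + 59985*I/401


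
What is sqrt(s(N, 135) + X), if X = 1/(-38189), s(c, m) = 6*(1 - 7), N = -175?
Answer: I*sqrt(52502428145)/38189 ≈ 6.0*I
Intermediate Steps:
s(c, m) = -36 (s(c, m) = 6*(-6) = -36)
X = -1/38189 ≈ -2.6186e-5
sqrt(s(N, 135) + X) = sqrt(-36 - 1/38189) = sqrt(-1374805/38189) = I*sqrt(52502428145)/38189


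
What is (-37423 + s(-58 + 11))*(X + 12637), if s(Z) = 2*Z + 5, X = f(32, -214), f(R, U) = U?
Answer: -466011576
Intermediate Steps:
X = -214
s(Z) = 5 + 2*Z
(-37423 + s(-58 + 11))*(X + 12637) = (-37423 + (5 + 2*(-58 + 11)))*(-214 + 12637) = (-37423 + (5 + 2*(-47)))*12423 = (-37423 + (5 - 94))*12423 = (-37423 - 89)*12423 = -37512*12423 = -466011576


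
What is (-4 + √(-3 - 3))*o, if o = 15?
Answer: -60 + 15*I*√6 ≈ -60.0 + 36.742*I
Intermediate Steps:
(-4 + √(-3 - 3))*o = (-4 + √(-3 - 3))*15 = (-4 + √(-6))*15 = (-4 + I*√6)*15 = -60 + 15*I*√6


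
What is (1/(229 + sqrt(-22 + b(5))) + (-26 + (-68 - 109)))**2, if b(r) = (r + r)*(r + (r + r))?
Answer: 112769744876228/2736649969 + 169908960*sqrt(2)/2736649969 ≈ 41207.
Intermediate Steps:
b(r) = 6*r**2 (b(r) = (2*r)*(r + 2*r) = (2*r)*(3*r) = 6*r**2)
(1/(229 + sqrt(-22 + b(5))) + (-26 + (-68 - 109)))**2 = (1/(229 + sqrt(-22 + 6*5**2)) + (-26 + (-68 - 109)))**2 = (1/(229 + sqrt(-22 + 6*25)) + (-26 - 177))**2 = (1/(229 + sqrt(-22 + 150)) - 203)**2 = (1/(229 + sqrt(128)) - 203)**2 = (1/(229 + 8*sqrt(2)) - 203)**2 = (-203 + 1/(229 + 8*sqrt(2)))**2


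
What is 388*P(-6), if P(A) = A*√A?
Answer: -2328*I*√6 ≈ -5702.4*I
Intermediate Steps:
P(A) = A^(3/2)
388*P(-6) = 388*(-6)^(3/2) = 388*(-6*I*√6) = -2328*I*√6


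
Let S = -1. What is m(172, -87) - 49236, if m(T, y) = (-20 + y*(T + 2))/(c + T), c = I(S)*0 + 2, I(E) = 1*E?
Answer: -4291111/87 ≈ -49323.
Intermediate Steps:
I(E) = E
c = 2 (c = -1*0 + 2 = 0 + 2 = 2)
m(T, y) = (-20 + y*(2 + T))/(2 + T) (m(T, y) = (-20 + y*(T + 2))/(2 + T) = (-20 + y*(2 + T))/(2 + T))
m(172, -87) - 49236 = (-20 + 2*(-87) + 172*(-87))/(2 + 172) - 49236 = (-20 - 174 - 14964)/174 - 49236 = (1/174)*(-15158) - 49236 = -7579/87 - 49236 = -4291111/87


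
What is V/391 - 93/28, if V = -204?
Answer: -2475/644 ≈ -3.8432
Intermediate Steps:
V/391 - 93/28 = -204/391 - 93/28 = -204*1/391 - 93*1/28 = -12/23 - 93/28 = -2475/644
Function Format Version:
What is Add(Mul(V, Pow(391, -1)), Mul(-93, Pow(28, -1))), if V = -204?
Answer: Rational(-2475, 644) ≈ -3.8432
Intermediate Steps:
Add(Mul(V, Pow(391, -1)), Mul(-93, Pow(28, -1))) = Add(Mul(-204, Pow(391, -1)), Mul(-93, Pow(28, -1))) = Add(Mul(-204, Rational(1, 391)), Mul(-93, Rational(1, 28))) = Add(Rational(-12, 23), Rational(-93, 28)) = Rational(-2475, 644)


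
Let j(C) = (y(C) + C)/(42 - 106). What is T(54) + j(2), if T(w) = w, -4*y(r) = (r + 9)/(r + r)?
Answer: 55275/1024 ≈ 53.979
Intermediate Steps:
y(r) = -(9 + r)/(8*r) (y(r) = -(r + 9)/(4*(r + r)) = -(9 + r)/(4*(2*r)) = -(9 + r)*1/(2*r)/4 = -(9 + r)/(8*r))
j(C) = -C/64 - (-9 - C)/(512*C) (j(C) = ((-9 - C)/(8*C) + C)/(42 - 106) = (C + (-9 - C)/(8*C))/(-64) = (C + (-9 - C)/(8*C))*(-1/64) = -C/64 - (-9 - C)/(512*C))
T(54) + j(2) = 54 + (1/512)*(9 + 2 - 8*2**2)/2 = 54 + (1/512)*(1/2)*(9 + 2 - 8*4) = 54 + (1/512)*(1/2)*(9 + 2 - 32) = 54 + (1/512)*(1/2)*(-21) = 54 - 21/1024 = 55275/1024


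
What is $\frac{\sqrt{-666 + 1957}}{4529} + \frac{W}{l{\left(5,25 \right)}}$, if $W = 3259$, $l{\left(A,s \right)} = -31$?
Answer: $- \frac{3259}{31} + \frac{\sqrt{1291}}{4529} \approx -105.12$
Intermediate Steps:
$\frac{\sqrt{-666 + 1957}}{4529} + \frac{W}{l{\left(5,25 \right)}} = \frac{\sqrt{-666 + 1957}}{4529} + \frac{3259}{-31} = \sqrt{1291} \cdot \frac{1}{4529} + 3259 \left(- \frac{1}{31}\right) = \frac{\sqrt{1291}}{4529} - \frac{3259}{31} = - \frac{3259}{31} + \frac{\sqrt{1291}}{4529}$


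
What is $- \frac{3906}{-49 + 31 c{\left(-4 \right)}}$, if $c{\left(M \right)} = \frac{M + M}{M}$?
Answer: $- \frac{3906}{13} \approx -300.46$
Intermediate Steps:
$c{\left(M \right)} = 2$ ($c{\left(M \right)} = \frac{2 M}{M} = 2$)
$- \frac{3906}{-49 + 31 c{\left(-4 \right)}} = - \frac{3906}{-49 + 31 \cdot 2} = - \frac{3906}{-49 + 62} = - \frac{3906}{13}$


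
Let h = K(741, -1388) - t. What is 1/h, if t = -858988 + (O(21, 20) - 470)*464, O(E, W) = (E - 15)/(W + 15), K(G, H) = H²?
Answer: 35/105123636 ≈ 3.3294e-7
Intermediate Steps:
O(E, W) = (-15 + E)/(15 + W)
t = -37694596/35 (t = -858988 + ((-15 + 21)/(15 + 20) - 470)*464 = -858988 + (6/35 - 470)*464 = -858988 - 16444/35*464 = -858988 - 7630016/35 = -37694596/35 ≈ -1.0770e+6)
h = 105123636/35 (h = (-1388)² - 1*(-37694596/35) = 1926544 + 37694596/35 = 105123636/35 ≈ 3.0035e+6)
1/h = 1/(105123636/35) = 35/105123636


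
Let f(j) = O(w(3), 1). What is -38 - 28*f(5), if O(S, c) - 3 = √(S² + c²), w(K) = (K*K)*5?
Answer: -122 - 28*√2026 ≈ -1382.3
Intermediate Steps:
w(K) = 5*K² (w(K) = K²*5 = 5*K²)
O(S, c) = 3 + √(S² + c²)
f(j) = 3 + √2026 (f(j) = 3 + √((5*3²)² + 1²) = 3 + √((5*9)² + 1) = 3 + √(45² + 1) = 3 + √(2025 + 1) = 3 + √2026)
-38 - 28*f(5) = -38 - 28*(3 + √2026) = -38 + (-84 - 28*√2026) = -122 - 28*√2026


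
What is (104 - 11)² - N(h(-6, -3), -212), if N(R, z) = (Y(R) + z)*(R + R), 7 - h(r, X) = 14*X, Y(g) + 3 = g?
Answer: 24917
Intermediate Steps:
Y(g) = -3 + g
h(r, X) = 7 - 14*X
N(R, z) = 2*R*(-3 + R + z) (N(R, z) = ((-3 + R) + z)*(R + R) = (-3 + R + z)*(2*R) = 2*R*(-3 + R + z))
(104 - 11)² - N(h(-6, -3), -212) = (104 - 11)² - 2*(7 - 14*(-3))*(-3 + (7 - 14*(-3)) - 212) = 93² - 2*(7 + 42)*(-3 + (7 + 42) - 212) = 8649 - 2*49*(-3 + 49 - 212) = 8649 - 2*49*(-166) = 8649 - 1*(-16268) = 8649 + 16268 = 24917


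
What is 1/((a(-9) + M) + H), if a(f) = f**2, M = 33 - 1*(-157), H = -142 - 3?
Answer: 1/126 ≈ 0.0079365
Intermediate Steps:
H = -145
M = 190 (M = 33 + 157 = 190)
1/((a(-9) + M) + H) = 1/(((-9)**2 + 190) - 145) = 1/((81 + 190) - 145) = 1/(271 - 145) = 1/126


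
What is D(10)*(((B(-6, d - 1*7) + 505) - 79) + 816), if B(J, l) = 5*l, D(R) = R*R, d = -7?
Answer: 117200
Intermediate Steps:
D(R) = R²
D(10)*(((B(-6, d - 1*7) + 505) - 79) + 816) = 10²*(((5*(-7 - 1*7) + 505) - 79) + 816) = 100*(((5*(-7 - 7) + 505) - 79) + 816) = 100*(((5*(-14) + 505) - 79) + 816) = 100*(((-70 + 505) - 79) + 816) = 100*((435 - 79) + 816) = 100*(356 + 816) = 100*1172 = 117200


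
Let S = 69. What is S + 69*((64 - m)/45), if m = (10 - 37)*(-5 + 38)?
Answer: 4600/3 ≈ 1533.3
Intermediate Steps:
m = -891 (m = -27*33 = -891)
S + 69*((64 - m)/45) = 69 + 69*((64 - 1*(-891))/45) = 69 + 69*((64 + 891)*(1/45)) = 69 + 69*(955*(1/45)) = 69 + 69*(191/9) = 69 + 4393/3 = 4600/3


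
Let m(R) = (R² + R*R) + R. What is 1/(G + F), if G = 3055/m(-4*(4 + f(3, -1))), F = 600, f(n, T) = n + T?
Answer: 24/14465 ≈ 0.0016592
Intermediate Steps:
f(n, T) = T + n
m(R) = R + 2*R² (m(R) = (R² + R²) + R = 2*R² + R = R + 2*R²)
G = 65/24 (G = 3055/(((-4*(4 + (-1 + 3)))*(1 + 2*(-4*(4 + (-1 + 3)))))) = 3055/(((-4*(4 + 2))*(1 + 2*(-4*(4 + 2))))) = 3055/(((-4*6)*(1 + 2*(-4*6)))) = 3055/((-24*(1 + 2*(-24)))) = 3055/((-24*(1 - 48))) = 3055/((-24*(-47))) = 3055/1128 = 3055*(1/1128) = 65/24 ≈ 2.7083)
1/(G + F) = 1/(65/24 + 600) = 1/(14465/24) = 24/14465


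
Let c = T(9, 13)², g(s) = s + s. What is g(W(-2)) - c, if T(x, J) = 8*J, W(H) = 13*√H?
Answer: -10816 + 26*I*√2 ≈ -10816.0 + 36.77*I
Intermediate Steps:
g(s) = 2*s
c = 10816 (c = (8*13)² = 104² = 10816)
g(W(-2)) - c = 2*(13*√(-2)) - 1*10816 = 2*(13*(I*√2)) - 10816 = 2*(13*I*√2) - 10816 = 26*I*√2 - 10816 = -10816 + 26*I*√2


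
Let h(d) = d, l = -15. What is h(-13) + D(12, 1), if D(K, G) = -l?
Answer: 2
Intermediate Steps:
D(K, G) = 15 (D(K, G) = -1*(-15) = 15)
h(-13) + D(12, 1) = -13 + 15 = 2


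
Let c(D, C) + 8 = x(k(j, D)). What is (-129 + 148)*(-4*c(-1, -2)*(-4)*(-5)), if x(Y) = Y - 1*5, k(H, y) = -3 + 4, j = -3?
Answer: 18240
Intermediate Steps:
k(H, y) = 1
x(Y) = -5 + Y (x(Y) = Y - 5 = -5 + Y)
c(D, C) = -12 (c(D, C) = -8 + (-5 + 1) = -8 - 4 = -12)
(-129 + 148)*(-4*c(-1, -2)*(-4)*(-5)) = (-129 + 148)*(-4*(-12*(-4))*(-5)) = 19*(-192*(-5)) = 19*(-4*(-240)) = 19*960 = 18240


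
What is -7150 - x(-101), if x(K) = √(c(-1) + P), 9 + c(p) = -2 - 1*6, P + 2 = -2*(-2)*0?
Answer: -7150 - I*√19 ≈ -7150.0 - 4.3589*I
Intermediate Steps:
P = -2 (P = -2 - 2*(-2)*0 = -2 + 4*0 = -2 + 0 = -2)
c(p) = -17 (c(p) = -9 + (-2 - 1*6) = -9 + (-2 - 6) = -9 - 8 = -17)
x(K) = I*√19 (x(K) = √(-17 - 2) = √(-19) = I*√19)
-7150 - x(-101) = -7150 - I*√19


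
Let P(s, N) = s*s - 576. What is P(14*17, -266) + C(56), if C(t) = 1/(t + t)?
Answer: 6279617/112 ≈ 56068.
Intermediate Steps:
P(s, N) = -576 + s² (P(s, N) = s² - 576 = -576 + s²)
C(t) = 1/(2*t)
P(14*17, -266) + C(56) = (-576 + (14*17)²) + (½)/56 = (-576 + 238²) + (½)*(1/56) = (-576 + 56644) + 1/112 = 56068 + 1/112 = 6279617/112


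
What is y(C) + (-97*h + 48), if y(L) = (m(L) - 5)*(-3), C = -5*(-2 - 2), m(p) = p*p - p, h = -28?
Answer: 1639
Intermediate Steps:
m(p) = p² - p
C = 20 (C = -5*(-4) = 20)
y(L) = 15 - 3*L*(-1 + L) (y(L) = (L*(-1 + L) - 5)*(-3) = (-5 + L*(-1 + L))*(-3) = 15 - 3*L*(-1 + L))
y(C) + (-97*h + 48) = (15 - 3*20*(-1 + 20)) + (-97*(-28) + 48) = (15 - 3*20*19) + (2716 + 48) = (15 - 1140) + 2764 = -1125 + 2764 = 1639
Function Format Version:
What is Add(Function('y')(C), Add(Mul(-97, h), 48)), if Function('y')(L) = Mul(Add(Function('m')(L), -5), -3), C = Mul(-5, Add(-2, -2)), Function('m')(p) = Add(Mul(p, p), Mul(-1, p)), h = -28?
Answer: 1639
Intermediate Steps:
Function('m')(p) = Add(Pow(p, 2), Mul(-1, p))
C = 20 (C = Mul(-5, -4) = 20)
Function('y')(L) = Add(15, Mul(-3, L, Add(-1, L))) (Function('y')(L) = Mul(Add(Mul(L, Add(-1, L)), -5), -3) = Mul(Add(-5, Mul(L, Add(-1, L))), -3) = Add(15, Mul(-3, L, Add(-1, L))))
Add(Function('y')(C), Add(Mul(-97, h), 48)) = Add(Add(15, Mul(-3, 20, Add(-1, 20))), Add(Mul(-97, -28), 48)) = Add(Add(15, Mul(-3, 20, 19)), Add(2716, 48)) = Add(Add(15, -1140), 2764) = Add(-1125, 2764) = 1639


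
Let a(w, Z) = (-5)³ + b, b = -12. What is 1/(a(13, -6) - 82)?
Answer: -1/219 ≈ -0.0045662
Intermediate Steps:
a(w, Z) = -137 (a(w, Z) = (-5)³ - 12 = -125 - 12 = -137)
1/(a(13, -6) - 82) = 1/(-137 - 82) = 1/(-219) = -1/219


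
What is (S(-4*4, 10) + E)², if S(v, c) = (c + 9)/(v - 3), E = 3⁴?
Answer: 6400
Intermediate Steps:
E = 81
S(v, c) = (9 + c)/(-3 + v)
(S(-4*4, 10) + E)² = ((9 + 10)/(-3 - 4*4) + 81)² = (19/(-3 - 16) + 81)² = (19/(-19) + 81)² = (-1/19*19 + 81)² = (-1 + 81)² = 80² = 6400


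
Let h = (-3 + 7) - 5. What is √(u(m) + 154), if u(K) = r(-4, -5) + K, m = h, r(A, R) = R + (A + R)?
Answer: √139 ≈ 11.790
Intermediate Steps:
r(A, R) = A + 2*R
h = -1 (h = 4 - 5 = -1)
m = -1
u(K) = -14 + K (u(K) = (-4 + 2*(-5)) + K = (-4 - 10) + K = -14 + K)
√(u(m) + 154) = √((-14 - 1) + 154) = √(-15 + 154) = √139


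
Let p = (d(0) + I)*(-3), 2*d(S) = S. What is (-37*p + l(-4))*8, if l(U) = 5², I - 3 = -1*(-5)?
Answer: 7304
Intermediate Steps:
d(S) = S/2
I = 8 (I = 3 - 1*(-5) = 3 + 5 = 8)
p = -24 (p = ((½)*0 + 8)*(-3) = (0 + 8)*(-3) = 8*(-3) = -24)
l(U) = 25
(-37*p + l(-4))*8 = (-37*(-24) + 25)*8 = (888 + 25)*8 = 913*8 = 7304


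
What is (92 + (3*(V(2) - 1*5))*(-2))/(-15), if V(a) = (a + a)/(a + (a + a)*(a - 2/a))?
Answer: -118/15 ≈ -7.8667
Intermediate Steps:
V(a) = 2*a/(a + 2*a*(a - 2/a)) (V(a) = (2*a)/(a + (2*a)*(a - 2/a)) = (2*a)/(a + 2*a*(a - 2/a)) = 2*a/(a + 2*a*(a - 2/a)))
(92 + (3*(V(2) - 1*5))*(-2))/(-15) = (92 + (3*(2*2/(-4 + 2 + 2*2²) - 1*5))*(-2))/(-15) = (92 + (3*(2*2/(-4 + 2 + 2*4) - 5))*(-2))*(-1/15) = (92 + (3*(2*2/(-4 + 2 + 8) - 5))*(-2))*(-1/15) = (92 + (3*(2*2/6 - 5))*(-2))*(-1/15) = (92 + (3*(2*2*(⅙) - 5))*(-2))*(-1/15) = (92 + (3*(⅔ - 5))*(-2))*(-1/15) = (92 + (3*(-13/3))*(-2))*(-1/15) = (92 - 13*(-2))*(-1/15) = (92 + 26)*(-1/15) = 118*(-1/15) = -118/15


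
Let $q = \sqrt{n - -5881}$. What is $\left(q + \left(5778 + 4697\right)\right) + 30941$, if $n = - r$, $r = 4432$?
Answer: $41416 + 3 \sqrt{161} \approx 41454.0$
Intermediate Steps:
$n = -4432$ ($n = \left(-1\right) 4432 = -4432$)
$q = 3 \sqrt{161}$ ($q = \sqrt{-4432 - -5881} = \sqrt{-4432 + \left(-1600 + 7481\right)} = \sqrt{-4432 + 5881} = \sqrt{1449} = 3 \sqrt{161} \approx 38.066$)
$\left(q + \left(5778 + 4697\right)\right) + 30941 = \left(3 \sqrt{161} + \left(5778 + 4697\right)\right) + 30941 = \left(3 \sqrt{161} + 10475\right) + 30941 = \left(10475 + 3 \sqrt{161}\right) + 30941 = 41416 + 3 \sqrt{161}$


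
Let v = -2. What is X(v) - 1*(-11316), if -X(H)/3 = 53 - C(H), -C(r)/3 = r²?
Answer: 11121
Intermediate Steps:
C(r) = -3*r²
X(H) = -159 - 9*H² (X(H) = -3*(53 - (-3)*H²) = -3*(53 + 3*H²) = -159 - 9*H²)
X(v) - 1*(-11316) = (-159 - 9*(-2)²) - 1*(-11316) = (-159 - 9*4) + 11316 = (-159 - 36) + 11316 = -195 + 11316 = 11121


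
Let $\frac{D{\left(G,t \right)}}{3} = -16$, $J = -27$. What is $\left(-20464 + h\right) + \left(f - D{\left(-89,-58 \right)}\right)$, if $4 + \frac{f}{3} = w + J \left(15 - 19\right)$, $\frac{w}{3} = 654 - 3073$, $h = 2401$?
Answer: $-39474$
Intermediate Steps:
$D{\left(G,t \right)} = -48$ ($D{\left(G,t \right)} = 3 \left(-16\right) = -48$)
$w = -7257$ ($w = 3 \left(654 - 3073\right) = 3 \left(-2419\right) = -7257$)
$f = -21459$ ($f = -12 + 3 \left(-7257 - 27 \left(15 - 19\right)\right) = -12 + 3 \left(-7257 - -108\right) = -12 + 3 \left(-7257 + 108\right) = -12 + 3 \left(-7149\right) = -12 - 21447 = -21459$)
$\left(-20464 + h\right) + \left(f - D{\left(-89,-58 \right)}\right) = \left(-20464 + 2401\right) - 21411 = -18063 + \left(-21459 + 48\right) = -18063 - 21411 = -39474$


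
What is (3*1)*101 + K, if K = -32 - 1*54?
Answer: 217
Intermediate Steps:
K = -86 (K = -32 - 54 = -86)
(3*1)*101 + K = (3*1)*101 - 86 = 3*101 - 86 = 303 - 86 = 217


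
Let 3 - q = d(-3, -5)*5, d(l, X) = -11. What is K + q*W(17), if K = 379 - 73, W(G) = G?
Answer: 1292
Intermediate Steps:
q = 58 (q = 3 - (-11)*5 = 3 - 1*(-55) = 3 + 55 = 58)
K = 306
K + q*W(17) = 306 + 58*17 = 306 + 986 = 1292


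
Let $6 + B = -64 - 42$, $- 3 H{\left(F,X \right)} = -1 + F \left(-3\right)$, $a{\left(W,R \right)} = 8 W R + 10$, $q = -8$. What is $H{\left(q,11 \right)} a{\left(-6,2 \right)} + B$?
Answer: $\frac{1642}{3} \approx 547.33$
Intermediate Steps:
$a{\left(W,R \right)} = 10 + 8 R W$ ($a{\left(W,R \right)} = 8 R W + 10 = 10 + 8 R W$)
$H{\left(F,X \right)} = \frac{1}{3} + F$ ($H{\left(F,X \right)} = - \frac{-1 + F \left(-3\right)}{3} = - \frac{-1 - 3 F}{3} = \frac{1}{3} + F$)
$B = -112$ ($B = -6 - 106 = -112$)
$H{\left(q,11 \right)} a{\left(-6,2 \right)} + B = \left(\frac{1}{3} - 8\right) \left(10 + 8 \cdot 2 \left(-6\right)\right) - 112 = - \frac{23 \left(10 - 96\right)}{3} - 112 = \left(- \frac{23}{3}\right) \left(-86\right) - 112 = \frac{1978}{3} - 112 = \frac{1642}{3}$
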